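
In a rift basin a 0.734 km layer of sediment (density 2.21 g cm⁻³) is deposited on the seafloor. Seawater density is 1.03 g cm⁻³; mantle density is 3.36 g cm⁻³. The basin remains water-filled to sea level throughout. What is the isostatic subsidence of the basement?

0.372 km

Submarine loading: the sediment displaces seawater, and the subsidence is in turn flooded, so s (ρ_m − ρ_w) = t (ρ_sed − ρ_w).
s = 0.734 km × (2.21 − 1.03) / (3.36 − 1.03) = 0.372 km.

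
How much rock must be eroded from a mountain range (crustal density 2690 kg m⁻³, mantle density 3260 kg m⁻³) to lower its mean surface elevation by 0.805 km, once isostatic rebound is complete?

4.6 km

Net drop Δ = e − u = e − e ρ_c/ρ_m = e (ρ_m − ρ_c)/ρ_m.
e = Δ ρ_m/(ρ_m − ρ_c) = 0.805 km × 3260/570 = 4.6 km.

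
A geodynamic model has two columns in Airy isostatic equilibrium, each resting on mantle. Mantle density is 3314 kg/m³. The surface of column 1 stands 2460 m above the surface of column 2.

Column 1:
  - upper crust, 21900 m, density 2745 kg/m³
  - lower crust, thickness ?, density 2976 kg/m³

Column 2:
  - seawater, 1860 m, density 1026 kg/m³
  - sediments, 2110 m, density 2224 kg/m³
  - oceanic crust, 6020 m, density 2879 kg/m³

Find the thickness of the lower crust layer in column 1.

Take the compensation level at the base of the deeper column (depth z_c below the surface of column 1) and equate Σ ρ_i t_i down to z_c; mantle fills any gap and the z_c terms cancel.
Column 1: 21900×2745 + x×2976 + (z_c − 21900 − x)×3314
Column 2: 2460×0 + 1860×1026 + 2110×2224 + 6020×2879 + (z_c − 2460 − 9990)×3314
The z_c×3314 term appears on both sides and cancels. Collect the known terms of each column as K = Σ(ρt)_known − 3314 × (depth of known layers): K_1 = 60115500 − 3314×21900 = −12461100; K_2 = 23932580 − 3314×(2460 + 9990) = −17326720.
Balance: K_1 − x×(3314 − 2976) = K_2, so x = (K_1 − K_2)/(3314 − 2976) = 4865620/338 = 14400 m.

14400 m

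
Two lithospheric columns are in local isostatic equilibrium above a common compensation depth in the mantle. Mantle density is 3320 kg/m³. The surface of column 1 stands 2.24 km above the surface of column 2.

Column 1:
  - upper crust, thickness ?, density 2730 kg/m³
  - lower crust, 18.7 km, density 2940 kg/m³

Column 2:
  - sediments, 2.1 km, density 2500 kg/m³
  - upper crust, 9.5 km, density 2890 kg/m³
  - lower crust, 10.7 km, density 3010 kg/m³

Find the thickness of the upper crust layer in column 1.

16 km

Take the compensation level at the base of the deeper column (depth z_c below the surface of column 1) and equate Σ ρ_i t_i down to z_c; mantle fills any gap and the z_c terms cancel.
Column 1: x×2730 + 18.7×2940 + (z_c − 18.7 − x)×3320
Column 2: 2.24×0 + 2.1×2500 + 9.5×2890 + 10.7×3010 + (z_c − 2.24 − 22.3)×3320
The z_c×3320 term appears on both sides and cancels. Collect the known terms of each column as K = Σ(ρt)_known − 3320 × (depth of known layers): K_1 = 54978 − 3320×18.7 = −7106; K_2 = 64912 − 3320×(2.24 + 22.3) = −16560.8.
Balance: K_1 − x×(3320 − 2730) = K_2, so x = (K_1 − K_2)/(3320 − 2730) = 9454.8/590 = 16 km.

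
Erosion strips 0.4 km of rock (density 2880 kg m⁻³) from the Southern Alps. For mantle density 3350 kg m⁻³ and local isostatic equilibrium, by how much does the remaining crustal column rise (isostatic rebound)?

Unloading: uplift u = e ρ_c/ρ_m = 0.4 km × 2880/3350 = 0.344 km.

0.344 km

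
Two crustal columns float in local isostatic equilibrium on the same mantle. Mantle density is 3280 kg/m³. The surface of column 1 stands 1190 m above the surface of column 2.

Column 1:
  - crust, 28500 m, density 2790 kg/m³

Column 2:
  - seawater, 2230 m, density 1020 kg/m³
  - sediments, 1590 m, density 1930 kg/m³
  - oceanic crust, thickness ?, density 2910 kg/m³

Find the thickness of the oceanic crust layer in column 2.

7770 m

Take the compensation level at the base of the deeper column (depth z_c below the surface of column 1) and equate Σ ρ_i t_i down to z_c; mantle fills any gap and the z_c terms cancel.
Column 1: 28500×2790 + (z_c − 28500)×3280
Column 2: 1190×0 + 2230×1020 + 1590×1930 + x×2910 + (z_c − 1190 − 3820 − x)×3280
The z_c×3280 term appears on both sides and cancels. Collect the known terms of each column as K = Σ(ρt)_known − 3280 × (depth of known layers): K_1 = 79515000 − 3280×28500 = −13965000; K_2 = 5343300 − 3280×(1190 + 3820) = −11089500.
Balance: K_1 = K_2 − x×(3280 − 2910), so x = (K_2 − K_1)/(3280 − 2910) = 2875500/370 = 7770 m.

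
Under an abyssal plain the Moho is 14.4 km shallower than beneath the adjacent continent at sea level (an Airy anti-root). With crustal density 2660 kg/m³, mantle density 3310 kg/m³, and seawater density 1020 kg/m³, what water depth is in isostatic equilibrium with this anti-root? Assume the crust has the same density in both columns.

Replacing a thickness d of crust by seawater at the top must be balanced by replacing crust with mantle at the base: d (ρ_c − ρ_w) = a (ρ_m − ρ_c).
d = a (ρ_m − ρ_c)/(ρ_c − ρ_w) = 14.4 km × 650/1640 = 5.71 km.

5.71 km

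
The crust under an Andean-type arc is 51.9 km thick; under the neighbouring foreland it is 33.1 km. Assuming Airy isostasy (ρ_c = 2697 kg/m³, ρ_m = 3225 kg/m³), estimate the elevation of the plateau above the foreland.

3.08 km

Excess crust Δ = 51.9 km − 33.1 km = 18.8 km, split between elevation h and root r with h + r = Δ.
Airy balance ρ_c h = (ρ_m − ρ_c) r gives r = h ρ_c/(ρ_m − ρ_c), so h (1 + ρ_c/(ρ_m − ρ_c)) = Δ, i.e. h = Δ (ρ_m − ρ_c)/ρ_m.
h = 18.8 km × 528/3225 = 3.08 km.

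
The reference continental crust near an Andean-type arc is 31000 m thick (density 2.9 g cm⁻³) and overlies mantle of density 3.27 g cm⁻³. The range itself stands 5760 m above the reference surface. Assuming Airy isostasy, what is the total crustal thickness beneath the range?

Root depth r = h ρ_c / (ρ_m − ρ_c) = 5760 m × 2.9 / 0.37 = 45150 m.
Total thickness = T + h + r = 31000 m + 5760 m + 45150 m = 81900 m.

81900 m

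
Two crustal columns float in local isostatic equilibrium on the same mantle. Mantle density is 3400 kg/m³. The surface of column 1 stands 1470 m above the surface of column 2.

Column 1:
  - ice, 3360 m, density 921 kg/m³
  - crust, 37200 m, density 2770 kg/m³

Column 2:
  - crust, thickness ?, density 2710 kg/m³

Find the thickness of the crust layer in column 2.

38800 m

Take the compensation level at the base of the deeper column (depth z_c below the surface of column 1) and equate Σ ρ_i t_i down to z_c; mantle fills any gap and the z_c terms cancel.
Column 1: 3360×921 + 37200×2770 + (z_c − 40560)×3400
Column 2: 1470×0 + x×2710 + (z_c − 1470 − 0 − x)×3400
The z_c×3400 term appears on both sides and cancels. Collect the known terms of each column as K = Σ(ρt)_known − 3400 × (depth of known layers): K_1 = 106138560 − 3400×40560 = −31765440; K_2 = 0 − 3400×(1470 + 0) = −4998000.
Balance: K_1 = K_2 − x×(3400 − 2710), so x = (K_2 − K_1)/(3400 − 2710) = 26767400/690 = 38800 m.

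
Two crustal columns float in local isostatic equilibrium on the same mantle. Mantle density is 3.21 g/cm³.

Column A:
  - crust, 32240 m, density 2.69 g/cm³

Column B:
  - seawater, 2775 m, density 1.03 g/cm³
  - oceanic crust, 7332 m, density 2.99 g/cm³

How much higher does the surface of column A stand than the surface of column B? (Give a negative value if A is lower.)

2840 m

For any compensation level in the mantle, the mantle terms cancel and isostasy reduces to e = (Σt_A − Σt_B) − (Σ(ρt)_A − Σ(ρt)_B) / ρ_m.
Σt_A = 32240 m; Σt_B = 10107 m; Σ(ρt)_A = 86725.6; Σ(ρt)_B = 24780.93 (in m·g/cm³).
e = (32240 − 10107) − (86725.6 − 24780.93) / 3.21 = 2840 m.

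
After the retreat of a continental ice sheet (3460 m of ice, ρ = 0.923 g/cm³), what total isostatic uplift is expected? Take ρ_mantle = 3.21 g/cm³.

995 m

Removing the load lets mantle flow back in; uplift u satisfies ρ_ice t = ρ_m u.
u = t ρ_ice/ρ_m = 3460 m × 0.923/3.21 = 995 m.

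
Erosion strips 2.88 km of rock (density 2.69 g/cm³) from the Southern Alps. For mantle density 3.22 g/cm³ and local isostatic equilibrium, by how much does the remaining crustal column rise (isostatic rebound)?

2.41 km

Unloading: uplift u = e ρ_c/ρ_m = 2.88 km × 2.69/3.22 = 2.41 km.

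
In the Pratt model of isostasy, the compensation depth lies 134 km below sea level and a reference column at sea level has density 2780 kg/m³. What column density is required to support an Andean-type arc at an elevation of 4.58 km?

2690 kg/m³

Pratt balance: ρ_ref D = ρ (D + h).
ρ = ρ_ref D/(D + h) = 2780 × 134 km/(134 km + 4.58 km) = 2690 kg/m³.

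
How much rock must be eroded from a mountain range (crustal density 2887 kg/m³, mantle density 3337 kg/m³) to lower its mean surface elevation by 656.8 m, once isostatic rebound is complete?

Net drop Δ = e − u = e − e ρ_c/ρ_m = e (ρ_m − ρ_c)/ρ_m.
e = Δ ρ_m/(ρ_m − ρ_c) = 656.8 m × 3337/450 = 4870 m.

4870 m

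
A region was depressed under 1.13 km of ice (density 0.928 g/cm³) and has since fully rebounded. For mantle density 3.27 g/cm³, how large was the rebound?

Removing the load lets mantle flow back in; uplift u satisfies ρ_ice t = ρ_m u.
u = t ρ_ice/ρ_m = 1.13 km × 0.928/3.27 = 0.321 km.

0.321 km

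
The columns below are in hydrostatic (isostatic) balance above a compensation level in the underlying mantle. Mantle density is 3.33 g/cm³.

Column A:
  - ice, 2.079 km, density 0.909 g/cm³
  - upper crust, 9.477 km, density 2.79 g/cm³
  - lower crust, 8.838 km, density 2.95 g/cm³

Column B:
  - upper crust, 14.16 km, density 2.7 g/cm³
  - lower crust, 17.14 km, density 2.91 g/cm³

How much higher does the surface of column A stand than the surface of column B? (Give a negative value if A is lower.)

−0.784 km

For any compensation level in the mantle, the mantle terms cancel and isostasy reduces to e = (Σt_A − Σt_B) − (Σ(ρt)_A − Σ(ρt)_B) / ρ_m.
Σt_A = 20.394 km; Σt_B = 31.3 km; Σ(ρt)_A = 54.402741; Σ(ρt)_B = 88.1094 (in km·g/cm³).
e = (20.394 − 31.3) − (54.402741 − 88.1094) / 3.33 = −0.784 km.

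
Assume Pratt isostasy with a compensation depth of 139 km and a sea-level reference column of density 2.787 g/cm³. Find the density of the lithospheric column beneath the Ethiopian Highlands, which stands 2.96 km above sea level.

2.73 g/cm³

Pratt balance: ρ_ref D = ρ (D + h).
ρ = ρ_ref D/(D + h) = 2.787 × 139 km/(139 km + 2.96 km) = 2.73 g/cm³.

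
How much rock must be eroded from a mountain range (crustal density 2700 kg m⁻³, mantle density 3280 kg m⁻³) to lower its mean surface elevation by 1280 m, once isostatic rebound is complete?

7240 m

Net drop Δ = e − u = e − e ρ_c/ρ_m = e (ρ_m − ρ_c)/ρ_m.
e = Δ ρ_m/(ρ_m − ρ_c) = 1280 m × 3280/580 = 7240 m.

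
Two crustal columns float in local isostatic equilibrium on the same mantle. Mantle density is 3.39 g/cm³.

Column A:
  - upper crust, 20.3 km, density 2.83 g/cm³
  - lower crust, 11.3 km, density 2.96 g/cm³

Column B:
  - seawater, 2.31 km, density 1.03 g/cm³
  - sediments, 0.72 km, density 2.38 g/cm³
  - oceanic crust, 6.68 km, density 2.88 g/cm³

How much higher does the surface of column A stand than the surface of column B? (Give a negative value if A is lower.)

For any compensation level in the mantle, the mantle terms cancel and isostasy reduces to e = (Σt_A − Σt_B) − (Σ(ρt)_A − Σ(ρt)_B) / ρ_m.
Σt_A = 31.6 km; Σt_B = 9.71 km; Σ(ρt)_A = 90.897; Σ(ρt)_B = 23.3313 (in km·g/cm³).
e = (31.6 − 9.71) − (90.897 − 23.3313) / 3.39 = 1.96 km.

1.96 km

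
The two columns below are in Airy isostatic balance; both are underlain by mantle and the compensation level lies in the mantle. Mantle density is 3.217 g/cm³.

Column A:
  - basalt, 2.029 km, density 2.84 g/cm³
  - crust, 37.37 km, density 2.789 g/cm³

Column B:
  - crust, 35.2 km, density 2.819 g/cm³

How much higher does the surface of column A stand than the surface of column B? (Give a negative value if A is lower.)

0.855 km

For any compensation level in the mantle, the mantle terms cancel and isostasy reduces to e = (Σt_A − Σt_B) − (Σ(ρt)_A − Σ(ρt)_B) / ρ_m.
Σt_A = 39.399 km; Σt_B = 35.2 km; Σ(ρt)_A = 109.98729; Σ(ρt)_B = 99.2288 (in km·g/cm³).
e = (39.399 − 35.2) − (109.98729 − 99.2288) / 3.217 = 0.855 km.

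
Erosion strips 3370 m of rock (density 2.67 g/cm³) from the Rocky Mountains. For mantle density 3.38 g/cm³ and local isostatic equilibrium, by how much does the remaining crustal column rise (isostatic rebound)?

Unloading: uplift u = e ρ_c/ρ_m = 3370 m × 2.67/3.38 = 2660 m.

2660 m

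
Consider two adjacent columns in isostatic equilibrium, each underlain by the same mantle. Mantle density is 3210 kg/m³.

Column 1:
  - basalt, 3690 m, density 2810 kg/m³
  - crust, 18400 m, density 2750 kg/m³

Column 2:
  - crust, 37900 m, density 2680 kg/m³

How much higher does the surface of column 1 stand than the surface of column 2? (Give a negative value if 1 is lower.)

−3160 m

For any compensation level in the mantle, the mantle terms cancel and isostasy reduces to e = (Σt_1 − Σt_2) − (Σ(ρt)_1 − Σ(ρt)_2) / ρ_m.
Σt_1 = 22090 m; Σt_2 = 37900 m; Σ(ρt)_1 = 60968900; Σ(ρt)_2 = 101572000 (in m·kg/m³).
e = (22090 − 37900) − (60968900 − 101572000) / 3210 = −3160 m.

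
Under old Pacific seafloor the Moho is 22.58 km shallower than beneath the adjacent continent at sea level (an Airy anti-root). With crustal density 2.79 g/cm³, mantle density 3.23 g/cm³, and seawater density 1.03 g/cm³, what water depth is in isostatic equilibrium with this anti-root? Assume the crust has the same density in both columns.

5.64 km

Replacing a thickness d of crust by seawater at the top must be balanced by replacing crust with mantle at the base: d (ρ_c − ρ_w) = a (ρ_m − ρ_c).
d = a (ρ_m − ρ_c)/(ρ_c − ρ_w) = 22.58 km × 0.44/1.76 = 5.64 km.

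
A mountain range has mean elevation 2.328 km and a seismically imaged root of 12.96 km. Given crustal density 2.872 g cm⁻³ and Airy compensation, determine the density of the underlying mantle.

3.39 g cm⁻³

Airy balance: ρ_c h = (ρ_m − ρ_c) r → ρ_m = ρ_c (1 + h/r).
ρ_m = 2.872 × (1 + 2.328 km/12.96 km) = 3.39 g cm⁻³.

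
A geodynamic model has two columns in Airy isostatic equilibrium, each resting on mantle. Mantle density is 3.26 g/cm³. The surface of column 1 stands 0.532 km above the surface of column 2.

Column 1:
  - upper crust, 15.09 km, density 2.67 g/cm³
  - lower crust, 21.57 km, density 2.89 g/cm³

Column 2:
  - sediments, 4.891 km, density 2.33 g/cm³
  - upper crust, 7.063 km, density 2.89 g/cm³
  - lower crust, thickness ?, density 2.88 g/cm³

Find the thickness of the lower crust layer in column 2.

Take the compensation level at the base of the deeper column (depth z_c below the surface of column 1) and equate Σ ρ_i t_i down to z_c; mantle fills any gap and the z_c terms cancel.
Column 1: 15.09×2.67 + 21.57×2.89 + (z_c − 36.66)×3.26
Column 2: 0.532×0 + 4.891×2.33 + 7.063×2.89 + x×2.88 + (z_c − 0.532 − 11.954 − x)×3.26
The z_c×3.26 term appears on both sides and cancels. Collect the known terms of each column as K = Σ(ρt)_known − 3.26 × (depth of known layers): K_1 = 102.6276 − 3.26×36.66 = −16.884; K_2 = 31.8081 − 3.26×(0.532 + 11.954) = −8.89626.
Balance: K_1 = K_2 − x×(3.26 − 2.88), so x = (K_2 − K_1)/(3.26 − 2.88) = 7.98774/0.38 = 21 km.

21 km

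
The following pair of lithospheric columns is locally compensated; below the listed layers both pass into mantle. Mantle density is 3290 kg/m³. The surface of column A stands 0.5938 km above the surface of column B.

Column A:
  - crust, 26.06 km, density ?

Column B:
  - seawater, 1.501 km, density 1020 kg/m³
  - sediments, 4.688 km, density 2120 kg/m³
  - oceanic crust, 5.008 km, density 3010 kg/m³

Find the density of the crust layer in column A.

Take the compensation level at the base of the deeper column (depth z_c below the surface of column A) and equate Σ ρ_i t_i down to z_c; mantle fills any gap and the z_c terms cancel.
Column A: 26.06×ρ + (z_c − 26.06)×3290
Column B: 0.5938×0 + 1.501×1020 + 4.688×2120 + 5.008×3010 + (z_c − 0.5938 − 11.197)×3290
The z_c×3290 term appears on both sides and cancels. Collect the known terms of each column as K = Σ(ρt)_known − 3290 × (depth of known layers): K_A = 0 − 3290×26.06 = −85737.4; K_B = 26543.66 − 3290×(0.5938 + 11.197) = −12248.072.
Balance: K_A + 26.06×ρ = K_B, so ρ = (K_B − K_A)/26.06 = 73489.3/26.06 = 2820 kg/m³.

2820 kg/m³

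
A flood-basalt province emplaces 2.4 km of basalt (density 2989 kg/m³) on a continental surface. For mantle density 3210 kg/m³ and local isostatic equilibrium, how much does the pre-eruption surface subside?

Subaerial loading: s = t ρ_load / ρ_m.
s = 2.4 km × 2989/3210 = 2.23 km.

2.23 km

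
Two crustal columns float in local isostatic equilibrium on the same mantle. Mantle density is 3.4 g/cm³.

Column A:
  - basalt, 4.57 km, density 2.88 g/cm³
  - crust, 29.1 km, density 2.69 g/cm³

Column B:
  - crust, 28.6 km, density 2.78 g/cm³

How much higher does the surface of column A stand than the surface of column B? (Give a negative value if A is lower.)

For any compensation level in the mantle, the mantle terms cancel and isostasy reduces to e = (Σt_A − Σt_B) − (Σ(ρt)_A − Σ(ρt)_B) / ρ_m.
Σt_A = 33.67 km; Σt_B = 28.6 km; Σ(ρt)_A = 91.4406; Σ(ρt)_B = 79.508 (in km·g/cm³).
e = (33.67 − 28.6) − (91.4406 − 79.508) / 3.4 = 1.56 km.

1.56 km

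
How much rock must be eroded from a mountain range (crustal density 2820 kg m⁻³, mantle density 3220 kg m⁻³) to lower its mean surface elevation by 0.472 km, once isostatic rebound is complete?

3.8 km

Net drop Δ = e − u = e − e ρ_c/ρ_m = e (ρ_m − ρ_c)/ρ_m.
e = Δ ρ_m/(ρ_m − ρ_c) = 0.472 km × 3220/400 = 3.8 km.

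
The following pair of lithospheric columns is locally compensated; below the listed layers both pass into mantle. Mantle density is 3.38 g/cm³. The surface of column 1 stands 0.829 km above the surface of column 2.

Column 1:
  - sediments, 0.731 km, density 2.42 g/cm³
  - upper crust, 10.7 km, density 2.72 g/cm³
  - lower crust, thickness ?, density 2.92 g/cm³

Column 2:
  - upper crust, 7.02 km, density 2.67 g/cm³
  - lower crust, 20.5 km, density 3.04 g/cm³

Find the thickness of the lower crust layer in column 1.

Take the compensation level at the base of the deeper column (depth z_c below the surface of column 1) and equate Σ ρ_i t_i down to z_c; mantle fills any gap and the z_c terms cancel.
Column 1: 0.731×2.42 + 10.7×2.72 + x×2.92 + (z_c − 11.431 − x)×3.38
Column 2: 0.829×0 + 7.02×2.67 + 20.5×3.04 + (z_c − 0.829 − 27.52)×3.38
The z_c×3.38 term appears on both sides and cancels. Collect the known terms of each column as K = Σ(ρt)_known − 3.38 × (depth of known layers): K_1 = 30.87302 − 3.38×11.431 = −7.76376; K_2 = 81.0634 − 3.38×(0.829 + 27.52) = −14.75622.
Balance: K_1 − x×(3.38 − 2.92) = K_2, so x = (K_1 − K_2)/(3.38 − 2.92) = 6.99246/0.46 = 15.2 km.

15.2 km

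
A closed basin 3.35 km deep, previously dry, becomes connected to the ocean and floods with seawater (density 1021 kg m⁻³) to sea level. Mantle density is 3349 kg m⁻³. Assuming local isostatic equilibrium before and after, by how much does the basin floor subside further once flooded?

After flooding the water column is d + s deep. Its weight must equal the weight of mantle displaced by the extra subsidence s: (d + s) ρ_w = s ρ_m.
s = d ρ_w / (ρ_m − ρ_w) = 3.35 km × 1021/(3349 − 1021) = 1.47 km.

1.47 km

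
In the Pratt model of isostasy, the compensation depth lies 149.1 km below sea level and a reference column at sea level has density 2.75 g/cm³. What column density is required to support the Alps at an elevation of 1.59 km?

Pratt balance: ρ_ref D = ρ (D + h).
ρ = ρ_ref D/(D + h) = 2.75 × 149.1 km/(149.1 km + 1.59 km) = 2.72 g/cm³.

2.72 g/cm³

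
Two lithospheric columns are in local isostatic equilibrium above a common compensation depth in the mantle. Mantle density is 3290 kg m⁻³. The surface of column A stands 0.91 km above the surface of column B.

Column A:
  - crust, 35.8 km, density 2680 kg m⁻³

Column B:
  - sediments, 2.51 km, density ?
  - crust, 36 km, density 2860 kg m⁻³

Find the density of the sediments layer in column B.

Take the compensation level at the base of the deeper column (depth z_c below the surface of column A) and equate Σ ρ_i t_i down to z_c; mantle fills any gap and the z_c terms cancel.
Column A: 35.8×2680 + (z_c − 35.8)×3290
Column B: 0.91×0 + 2.51×ρ + 36×2860 + (z_c − 0.91 − 38.51)×3290
The z_c×3290 term appears on both sides and cancels. Collect the known terms of each column as K = Σ(ρt)_known − 3290 × (depth of known layers): K_A = 95944 − 3290×35.8 = −21838; K_B = 102960 − 3290×(0.91 + 38.51) = −26731.8.
Balance: K_A = K_B + 2.51×ρ, so ρ = (K_A − K_B)/2.51 = 4893.8/2.51 = 1950 kg m⁻³.

1950 kg m⁻³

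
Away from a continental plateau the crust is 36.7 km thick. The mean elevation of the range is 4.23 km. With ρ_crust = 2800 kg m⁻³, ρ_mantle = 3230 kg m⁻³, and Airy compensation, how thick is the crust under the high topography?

68.5 km

Root depth r = h ρ_c / (ρ_m − ρ_c) = 4.23 km × 2800 / 430 = 27.54 km.
Total thickness = T + h + r = 36.7 km + 4.23 km + 27.54 km = 68.5 km.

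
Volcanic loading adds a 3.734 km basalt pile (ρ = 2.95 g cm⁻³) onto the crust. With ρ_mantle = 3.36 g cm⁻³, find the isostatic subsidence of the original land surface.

Subaerial loading: s = t ρ_load / ρ_m.
s = 3.734 km × 2.95/3.36 = 3.28 km.

3.28 km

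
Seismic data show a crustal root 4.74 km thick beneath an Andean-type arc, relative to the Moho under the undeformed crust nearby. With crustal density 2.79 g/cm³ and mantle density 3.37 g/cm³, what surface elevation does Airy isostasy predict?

0.985 km

By Archimedes' principle applied to the lithosphere: ρ_c h = (ρ_m − ρ_c) r.
h = r (ρ_m − ρ_c) / ρ_c = 4.74 km × (3.37 − 2.79) / 2.79 = 0.985 km.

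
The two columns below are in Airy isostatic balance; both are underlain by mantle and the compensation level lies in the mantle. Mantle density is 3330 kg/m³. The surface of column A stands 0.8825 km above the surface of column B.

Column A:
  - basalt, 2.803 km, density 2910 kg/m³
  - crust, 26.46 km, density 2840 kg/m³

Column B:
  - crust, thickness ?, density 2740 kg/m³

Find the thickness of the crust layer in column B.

Take the compensation level at the base of the deeper column (depth z_c below the surface of column A) and equate Σ ρ_i t_i down to z_c; mantle fills any gap and the z_c terms cancel.
Column A: 2.803×2910 + 26.46×2840 + (z_c − 29.263)×3330
Column B: 0.8825×0 + x×2740 + (z_c − 0.8825 − 0 − x)×3330
The z_c×3330 term appears on both sides and cancels. Collect the known terms of each column as K = Σ(ρt)_known − 3330 × (depth of known layers): K_A = 83303.13 − 3330×29.263 = −14142.66; K_B = 0 − 3330×(0.8825 + 0) = −2938.725.
Balance: K_A = K_B − x×(3330 − 2740), so x = (K_B − K_A)/(3330 − 2740) = 11203.9/590 = 19 km.

19 km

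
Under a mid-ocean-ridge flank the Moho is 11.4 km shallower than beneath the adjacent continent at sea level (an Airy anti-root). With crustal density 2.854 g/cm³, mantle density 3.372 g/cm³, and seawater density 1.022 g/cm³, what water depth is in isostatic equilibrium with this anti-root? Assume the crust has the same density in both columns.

Replacing a thickness d of crust by seawater at the top must be balanced by replacing crust with mantle at the base: d (ρ_c − ρ_w) = a (ρ_m − ρ_c).
d = a (ρ_m − ρ_c)/(ρ_c − ρ_w) = 11.4 km × 0.518/1.832 = 3.22 km.

3.22 km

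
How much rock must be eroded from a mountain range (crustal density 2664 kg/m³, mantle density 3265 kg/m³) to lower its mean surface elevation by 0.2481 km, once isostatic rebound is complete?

1.35 km

Net drop Δ = e − u = e − e ρ_c/ρ_m = e (ρ_m − ρ_c)/ρ_m.
e = Δ ρ_m/(ρ_m − ρ_c) = 0.2481 km × 3265/601 = 1.35 km.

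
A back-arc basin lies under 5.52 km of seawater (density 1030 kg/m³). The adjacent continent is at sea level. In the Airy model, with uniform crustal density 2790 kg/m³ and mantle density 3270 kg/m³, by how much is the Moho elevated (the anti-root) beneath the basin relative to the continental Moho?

20.2 km

By Archimedes' principle applied to the lithosphere: replacing crust with seawater at the top is compensated by replacing crust with mantle at the base: d (ρ_c − ρ_w) = a (ρ_m − ρ_c).
a = d (ρ_c − ρ_w)/(ρ_m − ρ_c) = 5.52 km × 1760/480 = 20.2 km.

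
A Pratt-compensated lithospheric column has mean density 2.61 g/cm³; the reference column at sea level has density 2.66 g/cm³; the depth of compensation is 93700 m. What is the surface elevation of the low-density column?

ρ_ref D = ρ (D + h) → h = D (ρ_ref − ρ)/ρ.
h = 93700 m × (2.66 − 2.61)/2.61 = 1800 m.

1800 m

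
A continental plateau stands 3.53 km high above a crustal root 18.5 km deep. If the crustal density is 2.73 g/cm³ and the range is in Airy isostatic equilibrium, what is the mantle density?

3.25 g/cm³

Airy balance: ρ_c h = (ρ_m − ρ_c) r → ρ_m = ρ_c (1 + h/r).
ρ_m = 2.73 × (1 + 3.53 km/18.5 km) = 3.25 g/cm³.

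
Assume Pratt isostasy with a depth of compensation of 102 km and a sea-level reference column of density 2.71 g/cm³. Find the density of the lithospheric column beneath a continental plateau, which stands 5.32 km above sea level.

2.58 g/cm³

Pratt balance: ρ_ref D = ρ (D + h).
ρ = ρ_ref D/(D + h) = 2.71 × 102 km/(102 km + 5.32 km) = 2.58 g/cm³.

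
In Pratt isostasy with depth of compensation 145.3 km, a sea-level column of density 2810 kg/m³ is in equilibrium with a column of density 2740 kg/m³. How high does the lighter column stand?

ρ_ref D = ρ (D + h) → h = D (ρ_ref − ρ)/ρ.
h = 145.3 km × (2810 − 2740)/2740 = 3.71 km.

3.71 km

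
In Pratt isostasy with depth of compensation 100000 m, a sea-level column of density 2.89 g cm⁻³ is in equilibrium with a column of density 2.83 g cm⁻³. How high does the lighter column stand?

ρ_ref D = ρ (D + h) → h = D (ρ_ref − ρ)/ρ.
h = 100000 m × (2.89 − 2.83)/2.83 = 2120 m.

2120 m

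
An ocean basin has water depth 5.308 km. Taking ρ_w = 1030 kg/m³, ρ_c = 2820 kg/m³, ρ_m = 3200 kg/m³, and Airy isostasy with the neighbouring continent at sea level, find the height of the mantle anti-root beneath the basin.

25 km

Equating mass per unit area of the two columns: replacing crust with seawater at the top is compensated by replacing crust with mantle at the base: d (ρ_c − ρ_w) = a (ρ_m − ρ_c).
a = d (ρ_c − ρ_w)/(ρ_m − ρ_c) = 5.308 km × 1790/380 = 25 km.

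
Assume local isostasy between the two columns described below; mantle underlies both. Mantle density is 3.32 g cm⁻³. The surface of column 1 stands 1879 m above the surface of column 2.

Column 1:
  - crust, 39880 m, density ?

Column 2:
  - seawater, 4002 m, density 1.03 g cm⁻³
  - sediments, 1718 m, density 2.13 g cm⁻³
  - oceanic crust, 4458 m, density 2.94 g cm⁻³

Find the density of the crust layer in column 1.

Take the compensation level at the base of the deeper column (depth z_c below the surface of column 1) and equate Σ ρ_i t_i down to z_c; mantle fills any gap and the z_c terms cancel.
Column 1: 39880×ρ + (z_c − 39880)×3.32
Column 2: 1879×0 + 4002×1.03 + 1718×2.13 + 4458×2.94 + (z_c − 1879 − 10178)×3.32
The z_c×3.32 term appears on both sides and cancels. Collect the known terms of each column as K = Σ(ρt)_known − 3.32 × (depth of known layers): K_1 = 0 − 3.32×39880 = −132401.6; K_2 = 20887.92 − 3.32×(1879 + 10178) = −19141.32.
Balance: K_1 + 39880×ρ = K_2, so ρ = (K_2 − K_1)/39880 = 113260/39880 = 2.84 g cm⁻³.

2.84 g cm⁻³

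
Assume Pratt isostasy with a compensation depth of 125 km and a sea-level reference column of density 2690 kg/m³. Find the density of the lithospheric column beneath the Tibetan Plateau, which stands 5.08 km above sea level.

2580 kg/m³

Pratt balance: ρ_ref D = ρ (D + h).
ρ = ρ_ref D/(D + h) = 2690 × 125 km/(125 km + 5.08 km) = 2580 kg/m³.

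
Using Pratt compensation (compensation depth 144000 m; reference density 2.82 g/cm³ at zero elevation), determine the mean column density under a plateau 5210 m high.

2.72 g/cm³

Pratt balance: ρ_ref D = ρ (D + h).
ρ = ρ_ref D/(D + h) = 2.82 × 144000 m/(144000 m + 5210 m) = 2.72 g/cm³.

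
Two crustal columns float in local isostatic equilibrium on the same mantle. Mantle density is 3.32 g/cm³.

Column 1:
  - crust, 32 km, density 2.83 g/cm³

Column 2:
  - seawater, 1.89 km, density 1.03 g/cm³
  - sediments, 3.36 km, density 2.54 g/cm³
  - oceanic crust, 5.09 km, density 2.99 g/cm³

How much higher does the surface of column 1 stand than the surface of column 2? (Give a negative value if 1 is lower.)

2.12 km

For any compensation level in the mantle, the mantle terms cancel and isostasy reduces to e = (Σt_1 − Σt_2) − (Σ(ρt)_1 − Σ(ρt)_2) / ρ_m.
Σt_1 = 32 km; Σt_2 = 10.34 km; Σ(ρt)_1 = 90.56; Σ(ρt)_2 = 25.7002 (in km·g/cm³).
e = (32 − 10.34) − (90.56 − 25.7002) / 3.32 = 2.12 km.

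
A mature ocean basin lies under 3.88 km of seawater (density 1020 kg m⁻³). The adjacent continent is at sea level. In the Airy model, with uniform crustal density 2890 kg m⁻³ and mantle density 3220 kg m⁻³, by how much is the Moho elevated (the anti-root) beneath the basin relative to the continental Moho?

22 km

By Archimedes' principle applied to the lithosphere: replacing crust with seawater at the top is compensated by replacing crust with mantle at the base: d (ρ_c − ρ_w) = a (ρ_m − ρ_c).
a = d (ρ_c − ρ_w)/(ρ_m − ρ_c) = 3.88 km × 1870/330 = 22 km.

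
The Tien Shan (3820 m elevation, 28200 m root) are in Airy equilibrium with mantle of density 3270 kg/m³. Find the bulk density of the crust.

2880 kg/m³

ρ_c h = (ρ_m − ρ_c) r → ρ_c (h + r) = ρ_m r → ρ_c = ρ_m r / (h + r).
ρ_c = 3270 × 28200 m / (3820 m + 28200 m) = 2880 kg/m³.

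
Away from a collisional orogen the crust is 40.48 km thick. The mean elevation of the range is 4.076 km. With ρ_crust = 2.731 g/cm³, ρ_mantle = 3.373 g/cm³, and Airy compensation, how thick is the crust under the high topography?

61.9 km

Root depth r = h ρ_c / (ρ_m − ρ_c) = 4.076 km × 2.731 / 0.642 = 17.34 km.
Total thickness = T + h + r = 40.48 km + 4.076 km + 17.34 km = 61.9 km.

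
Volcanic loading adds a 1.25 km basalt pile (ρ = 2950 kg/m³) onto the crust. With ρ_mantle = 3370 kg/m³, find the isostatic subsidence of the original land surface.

1.09 km

Subaerial loading: s = t ρ_load / ρ_m.
s = 1.25 km × 2950/3370 = 1.09 km.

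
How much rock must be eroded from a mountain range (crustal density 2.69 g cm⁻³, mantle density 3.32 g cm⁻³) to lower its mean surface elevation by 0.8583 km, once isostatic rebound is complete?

4.52 km

Net drop Δ = e − u = e − e ρ_c/ρ_m = e (ρ_m − ρ_c)/ρ_m.
e = Δ ρ_m/(ρ_m − ρ_c) = 0.8583 km × 3.32/0.63 = 4.52 km.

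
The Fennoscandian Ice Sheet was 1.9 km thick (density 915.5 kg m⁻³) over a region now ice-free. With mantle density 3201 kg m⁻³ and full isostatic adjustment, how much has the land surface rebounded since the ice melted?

Removing the load lets mantle flow back in; uplift u satisfies ρ_ice t = ρ_m u.
u = t ρ_ice/ρ_m = 1.9 km × 915.5/3201 = 0.543 km.

0.543 km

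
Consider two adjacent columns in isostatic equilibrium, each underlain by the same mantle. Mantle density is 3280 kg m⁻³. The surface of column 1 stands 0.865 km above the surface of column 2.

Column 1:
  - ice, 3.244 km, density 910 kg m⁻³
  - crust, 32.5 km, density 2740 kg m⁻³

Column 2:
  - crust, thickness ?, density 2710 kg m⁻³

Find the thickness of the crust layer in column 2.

Take the compensation level at the base of the deeper column (depth z_c below the surface of column 1) and equate Σ ρ_i t_i down to z_c; mantle fills any gap and the z_c terms cancel.
Column 1: 3.244×910 + 32.5×2740 + (z_c − 35.744)×3280
Column 2: 0.865×0 + x×2710 + (z_c − 0.865 − 0 − x)×3280
The z_c×3280 term appears on both sides and cancels. Collect the known terms of each column as K = Σ(ρt)_known − 3280 × (depth of known layers): K_1 = 92002.04 − 3280×35.744 = −25238.28; K_2 = 0 − 3280×(0.865 + 0) = −2837.2.
Balance: K_1 = K_2 − x×(3280 − 2710), so x = (K_2 − K_1)/(3280 − 2710) = 22401.1/570 = 39.3 km.

39.3 km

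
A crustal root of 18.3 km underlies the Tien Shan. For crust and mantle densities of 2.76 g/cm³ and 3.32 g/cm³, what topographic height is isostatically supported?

Isostatic balance requires: ρ_c h = (ρ_m − ρ_c) r.
h = r (ρ_m − ρ_c) / ρ_c = 18.3 km × (3.32 − 2.76) / 2.76 = 3.71 km.

3.71 km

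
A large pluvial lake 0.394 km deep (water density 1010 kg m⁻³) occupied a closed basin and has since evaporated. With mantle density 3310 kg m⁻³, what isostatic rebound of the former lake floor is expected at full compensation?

u = d ρ_w/ρ_m = 0.394 km × 1010/3310 = 0.12 km.

0.12 km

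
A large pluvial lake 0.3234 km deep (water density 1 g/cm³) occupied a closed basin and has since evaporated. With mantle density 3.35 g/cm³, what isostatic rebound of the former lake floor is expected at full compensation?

0.0965 km

u = d ρ_w/ρ_m = 0.3234 km × 1/3.35 = 0.0965 km.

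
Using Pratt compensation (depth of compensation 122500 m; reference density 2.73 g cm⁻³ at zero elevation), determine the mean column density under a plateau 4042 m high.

Pratt balance: ρ_ref D = ρ (D + h).
ρ = ρ_ref D/(D + h) = 2.73 × 122500 m/(122500 m + 4042 m) = 2.64 g cm⁻³.

2.64 g cm⁻³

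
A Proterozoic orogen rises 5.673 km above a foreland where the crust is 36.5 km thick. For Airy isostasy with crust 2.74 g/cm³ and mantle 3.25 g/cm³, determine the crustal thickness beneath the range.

72.7 km

Root depth r = h ρ_c / (ρ_m − ρ_c) = 5.673 km × 2.74 / 0.51 = 30.48 km.
Total thickness = T + h + r = 36.5 km + 5.673 km + 30.48 km = 72.7 km.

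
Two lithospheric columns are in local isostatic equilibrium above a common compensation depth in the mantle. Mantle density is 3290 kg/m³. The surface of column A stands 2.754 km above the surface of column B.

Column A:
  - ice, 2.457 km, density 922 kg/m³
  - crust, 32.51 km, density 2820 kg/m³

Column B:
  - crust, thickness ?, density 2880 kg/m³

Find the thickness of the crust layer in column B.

Take the compensation level at the base of the deeper column (depth z_c below the surface of column A) and equate Σ ρ_i t_i down to z_c; mantle fills any gap and the z_c terms cancel.
Column A: 2.457×922 + 32.51×2820 + (z_c − 34.967)×3290
Column B: 2.754×0 + x×2880 + (z_c − 2.754 − 0 − x)×3290
The z_c×3290 term appears on both sides and cancels. Collect the known terms of each column as K = Σ(ρt)_known − 3290 × (depth of known layers): K_A = 93943.554 − 3290×34.967 = −21097.876; K_B = 0 − 3290×(2.754 + 0) = −9060.66.
Balance: K_A = K_B − x×(3290 − 2880), so x = (K_B − K_A)/(3290 − 2880) = 12037.2/410 = 29.4 km.

29.4 km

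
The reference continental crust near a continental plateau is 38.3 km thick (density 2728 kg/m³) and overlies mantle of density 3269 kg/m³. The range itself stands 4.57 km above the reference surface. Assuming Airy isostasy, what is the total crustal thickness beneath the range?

Root depth r = h ρ_c / (ρ_m − ρ_c) = 4.57 km × 2728 / 541 = 23.04 km.
Total thickness = T + h + r = 38.3 km + 4.57 km + 23.04 km = 65.9 km.

65.9 km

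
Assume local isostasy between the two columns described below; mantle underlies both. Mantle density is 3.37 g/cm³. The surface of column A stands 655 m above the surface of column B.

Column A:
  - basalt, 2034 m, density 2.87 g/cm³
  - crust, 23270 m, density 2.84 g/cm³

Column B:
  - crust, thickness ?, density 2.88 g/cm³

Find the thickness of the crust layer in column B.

Take the compensation level at the base of the deeper column (depth z_c below the surface of column A) and equate Σ ρ_i t_i down to z_c; mantle fills any gap and the z_c terms cancel.
Column A: 2034×2.87 + 23270×2.84 + (z_c − 25304)×3.37
Column B: 655×0 + x×2.88 + (z_c − 655 − 0 − x)×3.37
The z_c×3.37 term appears on both sides and cancels. Collect the known terms of each column as K = Σ(ρt)_known − 3.37 × (depth of known layers): K_A = 71924.38 − 3.37×25304 = −13350.1; K_B = 0 − 3.37×(655 + 0) = −2207.35.
Balance: K_A = K_B − x×(3.37 − 2.88), so x = (K_B − K_A)/(3.37 − 2.88) = 11142.8/0.49 = 22700 m.

22700 m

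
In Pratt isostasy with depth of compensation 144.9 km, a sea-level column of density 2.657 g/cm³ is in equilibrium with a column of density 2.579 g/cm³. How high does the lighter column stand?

4.38 km

ρ_ref D = ρ (D + h) → h = D (ρ_ref − ρ)/ρ.
h = 144.9 km × (2.657 − 2.579)/2.579 = 4.38 km.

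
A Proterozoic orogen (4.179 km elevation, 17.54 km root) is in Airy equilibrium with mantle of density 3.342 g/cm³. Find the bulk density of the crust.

2.7 g/cm³

ρ_c h = (ρ_m − ρ_c) r → ρ_c (h + r) = ρ_m r → ρ_c = ρ_m r / (h + r).
ρ_c = 3.342 × 17.54 km / (4.179 km + 17.54 km) = 2.7 g/cm³.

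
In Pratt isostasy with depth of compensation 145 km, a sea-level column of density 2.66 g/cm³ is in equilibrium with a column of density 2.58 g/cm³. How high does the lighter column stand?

4.5 km

ρ_ref D = ρ (D + h) → h = D (ρ_ref − ρ)/ρ.
h = 145 km × (2.66 − 2.58)/2.58 = 4.5 km.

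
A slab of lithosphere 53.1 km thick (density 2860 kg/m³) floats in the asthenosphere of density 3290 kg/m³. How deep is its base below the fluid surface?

Draft d = t ρ_obj/ρ_fluid = 53.1 km × 2860/3290 = 46.2 km.

46.2 km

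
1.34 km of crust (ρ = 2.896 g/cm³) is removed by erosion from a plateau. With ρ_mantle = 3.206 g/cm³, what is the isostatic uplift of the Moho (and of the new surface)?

Unloading: uplift u = e ρ_c/ρ_m = 1.34 km × 2.896/3.206 = 1.21 km.

1.21 km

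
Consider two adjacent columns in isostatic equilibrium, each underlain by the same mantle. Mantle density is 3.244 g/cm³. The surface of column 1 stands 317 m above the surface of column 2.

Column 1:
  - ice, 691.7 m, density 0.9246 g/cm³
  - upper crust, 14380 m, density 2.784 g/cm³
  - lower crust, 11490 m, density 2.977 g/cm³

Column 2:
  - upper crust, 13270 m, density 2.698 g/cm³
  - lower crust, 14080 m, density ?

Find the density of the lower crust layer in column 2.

3.03 g/cm³

Take the compensation level at the base of the deeper column (depth z_c below the surface of column 1) and equate Σ ρ_i t_i down to z_c; mantle fills any gap and the z_c terms cancel.
Column 1: 691.7×0.9246 + 14380×2.784 + 11490×2.977 + (z_c − 26561.7)×3.244
Column 2: 317×0 + 13270×2.698 + 14080×ρ + (z_c − 317 − 27350)×3.244
The z_c×3.244 term appears on both sides and cancels. Collect the known terms of each column as K = Σ(ρt)_known − 3.244 × (depth of known layers): K_1 = 74879.1958 − 3.244×26561.7 = −11286.959; K_2 = 35802.46 − 3.244×(317 + 27350) = −53949.288.
Balance: K_1 = K_2 + 14080×ρ, so ρ = (K_1 − K_2)/14080 = 42662.3/14080 = 3.03 g/cm³.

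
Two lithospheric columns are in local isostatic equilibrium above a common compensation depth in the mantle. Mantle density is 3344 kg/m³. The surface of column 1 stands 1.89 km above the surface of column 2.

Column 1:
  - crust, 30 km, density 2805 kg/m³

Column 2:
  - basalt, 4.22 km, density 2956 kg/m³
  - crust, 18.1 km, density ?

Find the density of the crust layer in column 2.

Take the compensation level at the base of the deeper column (depth z_c below the surface of column 1) and equate Σ ρ_i t_i down to z_c; mantle fills any gap and the z_c terms cancel.
Column 1: 30×2805 + (z_c − 30)×3344
Column 2: 1.89×0 + 4.22×2956 + 18.1×ρ + (z_c − 1.89 − 22.32)×3344
The z_c×3344 term appears on both sides and cancels. Collect the known terms of each column as K = Σ(ρt)_known − 3344 × (depth of known layers): K_1 = 84150 − 3344×30 = −16170; K_2 = 12474.32 − 3344×(1.89 + 22.32) = −68483.92.
Balance: K_1 = K_2 + 18.1×ρ, so ρ = (K_1 − K_2)/18.1 = 52313.9/18.1 = 2890 kg/m³.

2890 kg/m³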